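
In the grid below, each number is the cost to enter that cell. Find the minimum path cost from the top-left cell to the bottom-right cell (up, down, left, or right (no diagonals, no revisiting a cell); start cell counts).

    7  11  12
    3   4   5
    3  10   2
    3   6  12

33

Best path: (0,0)→(1,0)→(1,1)→(1,2)→(2,2)→(3,2)
Cost: 7 + 3 + 4 + 5 + 2 + 12 = 33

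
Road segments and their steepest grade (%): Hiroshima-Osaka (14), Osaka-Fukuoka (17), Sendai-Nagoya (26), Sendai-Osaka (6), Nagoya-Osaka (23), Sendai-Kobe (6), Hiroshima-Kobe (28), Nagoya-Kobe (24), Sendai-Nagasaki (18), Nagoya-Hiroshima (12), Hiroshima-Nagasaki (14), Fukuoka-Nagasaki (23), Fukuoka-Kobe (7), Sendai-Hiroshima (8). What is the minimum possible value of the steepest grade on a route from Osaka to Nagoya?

A few of the Osaka→Nagoya routes:
Osaka - Fukuoka - Kobe - Sendai - Nagasaki - Hiroshima - Nagoya: max(17, 7, 6, 18, 14, 12) = 18
Osaka - Sendai - Hiroshima - Nagoya: max(6, 8, 12) = 12
Osaka - Sendai - Nagasaki - Hiroshima - Nagoya: max(6, 18, 14, 12) = 18
Osaka - Fukuoka - Kobe - Sendai - Hiroshima - Nagoya: max(17, 7, 6, 8, 12) = 17
Osaka - Hiroshima - Nagoya: max(14, 12) = 14
Best route has worst link 12%.

12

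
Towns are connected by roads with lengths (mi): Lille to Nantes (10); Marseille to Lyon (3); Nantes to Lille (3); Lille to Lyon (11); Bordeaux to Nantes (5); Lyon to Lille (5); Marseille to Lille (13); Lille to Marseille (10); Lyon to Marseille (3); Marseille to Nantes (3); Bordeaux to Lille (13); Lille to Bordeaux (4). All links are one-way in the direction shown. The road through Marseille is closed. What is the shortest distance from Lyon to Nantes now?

Routes from Lyon to Nantes avoiding Marseille:
Lyon-Lille-Bordeaux-Nantes: 5 + 4 + 5 = 14
Lyon-Lille-Nantes: 5 + 10 = 15
Shortest: 14 mi.

14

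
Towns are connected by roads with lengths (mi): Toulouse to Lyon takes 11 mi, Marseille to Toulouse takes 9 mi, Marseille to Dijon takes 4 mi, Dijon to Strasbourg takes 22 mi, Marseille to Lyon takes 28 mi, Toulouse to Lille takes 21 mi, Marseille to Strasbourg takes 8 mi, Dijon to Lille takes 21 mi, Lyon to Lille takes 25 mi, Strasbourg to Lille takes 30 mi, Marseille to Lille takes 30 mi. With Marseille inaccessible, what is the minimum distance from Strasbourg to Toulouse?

Candidate routes:
Strasbourg → Dijon → Lille → Toulouse: 22 + 21 + 21 = 64
Strasbourg → Dijon → Lille → Lyon → Toulouse: 22 + 21 + 25 + 11 = 79
Strasbourg → Lille → Lyon → Toulouse: 30 + 25 + 11 = 66
Strasbourg → Lille → Toulouse: 30 + 21 = 51
The minimum is 51 mi.

51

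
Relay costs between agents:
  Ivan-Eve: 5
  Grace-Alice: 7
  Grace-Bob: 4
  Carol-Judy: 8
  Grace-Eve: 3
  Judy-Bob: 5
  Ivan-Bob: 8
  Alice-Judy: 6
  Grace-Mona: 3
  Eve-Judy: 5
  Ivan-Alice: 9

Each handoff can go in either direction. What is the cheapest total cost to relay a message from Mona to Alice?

10

Checking several routes:
Mona - Grace - Bob - Judy - Alice: 3 + 4 + 5 + 6 = 18
Mona - Grace - Eve - Ivan - Alice: 3 + 3 + 5 + 9 = 20
Mona - Grace - Alice: 3 + 7 = 10
Mona - Grace - Eve - Judy - Alice: 3 + 3 + 5 + 6 = 17
Mona - Grace - Bob - Ivan - Alice: 3 + 4 + 8 + 9 = 24
Mona - Grace - Eve - Ivan - Bob - Judy - Alice: 3 + 3 + 5 + 8 + 5 + 6 = 30
Best route has total 10.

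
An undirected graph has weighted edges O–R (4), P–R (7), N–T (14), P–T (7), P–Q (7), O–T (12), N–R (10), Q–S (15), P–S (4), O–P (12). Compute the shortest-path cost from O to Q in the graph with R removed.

Candidate routes:
O-P-S-Q: 12 + 4 + 15 = 31
O-T-P-S-Q: 12 + 7 + 4 + 15 = 38
O-P-Q: 12 + 7 = 19
O-T-P-Q: 12 + 7 + 7 = 26
Shortest: 19.

19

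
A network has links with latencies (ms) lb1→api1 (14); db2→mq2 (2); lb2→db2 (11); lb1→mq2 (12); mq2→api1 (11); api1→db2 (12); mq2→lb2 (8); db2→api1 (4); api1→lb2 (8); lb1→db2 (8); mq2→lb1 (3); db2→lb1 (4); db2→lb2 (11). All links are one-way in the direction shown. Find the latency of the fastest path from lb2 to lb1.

Candidate routes:
lb2→db2→mq2→lb1: 11 + 2 + 3 = 16
lb2→db2→lb1: 11 + 4 = 15
Shortest: 15 ms.

15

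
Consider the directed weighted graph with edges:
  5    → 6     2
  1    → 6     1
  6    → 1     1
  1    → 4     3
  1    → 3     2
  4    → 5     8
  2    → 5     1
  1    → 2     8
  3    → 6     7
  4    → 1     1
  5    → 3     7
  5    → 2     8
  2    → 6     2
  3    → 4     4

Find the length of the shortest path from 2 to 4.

Comparing a few candidate routes:
2 - 5 - 6 - 1 - 4: 1 + 2 + 1 + 3 = 7
2 - 5 - 6 - 1 - 3 - 4: 1 + 2 + 1 + 2 + 4 = 10
2 - 6 - 1 - 3 - 4: 2 + 1 + 2 + 4 = 9
2 - 5 - 3 - 4: 1 + 7 + 4 = 12
2 - 6 - 1 - 4: 2 + 1 + 3 = 6
Shortest: 6.

6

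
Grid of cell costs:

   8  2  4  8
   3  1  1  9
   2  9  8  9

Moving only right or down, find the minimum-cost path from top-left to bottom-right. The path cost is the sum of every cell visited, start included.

29

Take (0,0) -> (0,1) -> (1,1) -> (1,2) -> (2,2) -> (2,3) for a total of 8 + 2 + 1 + 1 + 8 + 9 = 29.
For comparison, the top-then-right route costs 40.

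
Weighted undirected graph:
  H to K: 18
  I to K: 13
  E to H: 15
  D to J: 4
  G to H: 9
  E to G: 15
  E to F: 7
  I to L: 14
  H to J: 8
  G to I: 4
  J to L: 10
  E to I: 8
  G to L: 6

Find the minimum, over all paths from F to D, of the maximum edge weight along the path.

Some routes from F to D:
F-E-I-G-H-J-D: max(7, 8, 4, 9, 8, 4) = 9
F-E-I-G-L-J-D: max(7, 8, 4, 6, 10, 4) = 10
F-E-I-L-G-H-J-D: max(7, 8, 14, 6, 9, 8, 4) = 14
Best route has worst link 9.

9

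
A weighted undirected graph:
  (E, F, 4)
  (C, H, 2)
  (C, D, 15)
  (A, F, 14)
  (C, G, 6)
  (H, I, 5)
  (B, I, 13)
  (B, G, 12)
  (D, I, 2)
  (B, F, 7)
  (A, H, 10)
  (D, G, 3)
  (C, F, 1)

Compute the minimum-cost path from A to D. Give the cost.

17

A few of the A→D routes:
A→H→I→D: 10 + 5 + 2 = 17
A→F→C→G→D: 14 + 1 + 6 + 3 = 24
A→F→C→D: 14 + 1 + 15 = 30
A→F→C→H→I→D: 14 + 1 + 2 + 5 + 2 = 24
A→H→C→G→D: 10 + 2 + 6 + 3 = 21
A→H→C→D: 10 + 2 + 15 = 27
Best route has total 17.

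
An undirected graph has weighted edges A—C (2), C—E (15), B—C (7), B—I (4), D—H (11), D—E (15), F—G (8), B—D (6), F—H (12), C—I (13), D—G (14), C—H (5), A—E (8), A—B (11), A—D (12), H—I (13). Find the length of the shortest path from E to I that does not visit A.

A few of the E→I routes:
E - C - H - D - B - I: 15 + 5 + 11 + 6 + 4 = 41
E - D - H - I: 15 + 11 + 13 = 39
E - C - B - I: 15 + 7 + 4 = 26
E - C - H - I: 15 + 5 + 13 = 33
E - D - B - I: 15 + 6 + 4 = 25
E - C - I: 15 + 13 = 28
The minimum is 25.

25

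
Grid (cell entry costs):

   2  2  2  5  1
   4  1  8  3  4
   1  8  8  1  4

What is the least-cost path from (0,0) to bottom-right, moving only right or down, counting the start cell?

19

Take (0,0)→(0,1)→(0,2)→(0,3)→(1,3)→(2,3)→(2,4) for a total of 2 + 2 + 2 + 5 + 3 + 1 + 4 = 19.
For comparison, the top-then-right route costs 20.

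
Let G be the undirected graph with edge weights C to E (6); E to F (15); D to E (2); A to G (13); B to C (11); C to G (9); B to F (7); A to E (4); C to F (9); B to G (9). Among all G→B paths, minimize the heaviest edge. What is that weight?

9

Comparing a few candidate routes:
G - C - F - B: max(9, 9, 7) = 9
G - C - B: max(9, 11) = 11
G - B: max(9) = 9
G - A - E - C - F - B: max(13, 4, 6, 9, 7) = 13
G - A - E - C - B: max(13, 4, 6, 11) = 13
Best route has worst link 9.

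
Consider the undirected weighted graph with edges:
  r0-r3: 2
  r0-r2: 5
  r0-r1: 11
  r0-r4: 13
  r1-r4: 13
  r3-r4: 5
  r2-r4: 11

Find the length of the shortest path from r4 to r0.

7

Candidate routes:
r4 - r2 - r0: 11 + 5 = 16
r4 - r3 - r0: 5 + 2 = 7
r4 - r1 - r0: 13 + 11 = 24
r4 - r0: 13
Best route has total 7.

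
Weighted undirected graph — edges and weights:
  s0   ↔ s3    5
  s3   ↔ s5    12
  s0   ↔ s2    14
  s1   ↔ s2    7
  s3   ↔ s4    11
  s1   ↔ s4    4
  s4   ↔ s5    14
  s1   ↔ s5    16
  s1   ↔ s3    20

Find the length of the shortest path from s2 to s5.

Comparing a few candidate routes:
s2→s1→s5: 7 + 16 = 23
s2→s1→s4→s5: 7 + 4 + 14 = 25
s2→s0→s3→s5: 14 + 5 + 12 = 31
The minimum is 23.

23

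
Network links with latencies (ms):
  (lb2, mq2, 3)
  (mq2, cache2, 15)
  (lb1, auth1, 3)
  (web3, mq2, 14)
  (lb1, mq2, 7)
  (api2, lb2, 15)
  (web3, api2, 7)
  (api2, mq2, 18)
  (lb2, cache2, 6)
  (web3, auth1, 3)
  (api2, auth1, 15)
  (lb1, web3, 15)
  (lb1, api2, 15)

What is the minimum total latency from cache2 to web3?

Comparing a few candidate routes:
cache2 → lb2 → api2 → web3: 6 + 15 + 7 = 28
cache2 → lb2 → mq2 → web3: 6 + 3 + 14 = 23
cache2 → lb2 → mq2 → lb1 → auth1 → web3: 6 + 3 + 7 + 3 + 3 = 22
The minimum is 22 ms.

22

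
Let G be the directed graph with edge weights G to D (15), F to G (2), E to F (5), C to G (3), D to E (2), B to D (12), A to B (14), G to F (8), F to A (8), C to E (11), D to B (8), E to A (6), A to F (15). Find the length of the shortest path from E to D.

22

Candidate routes:
E→A→B→D: 6 + 14 + 12 = 32
E→A→F→G→D: 6 + 15 + 2 + 15 = 38
E→F→G→D: 5 + 2 + 15 = 22
E→F→A→B→D: 5 + 8 + 14 + 12 = 39
Shortest: 22.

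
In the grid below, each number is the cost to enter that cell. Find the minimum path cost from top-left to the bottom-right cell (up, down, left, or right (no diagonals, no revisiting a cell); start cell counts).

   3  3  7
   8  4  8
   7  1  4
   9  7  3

One optimal route is r0c0 -> r0c1 -> r1c1 -> r2c1 -> r2c2 -> r3c2.
Its cost is 3 + 3 + 4 + 1 + 4 + 3 = 18.

18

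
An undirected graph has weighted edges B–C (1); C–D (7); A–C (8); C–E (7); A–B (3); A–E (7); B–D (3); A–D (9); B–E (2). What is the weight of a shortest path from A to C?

4

A few of the A→C routes:
A → C: 8
A → B → C: 3 + 1 = 4
A → B → D → C: 3 + 3 + 7 = 13
A → D → B → C: 9 + 3 + 1 = 13
A → B → E → C: 3 + 2 + 7 = 12
A → E → B → C: 7 + 2 + 1 = 10
Shortest: 4.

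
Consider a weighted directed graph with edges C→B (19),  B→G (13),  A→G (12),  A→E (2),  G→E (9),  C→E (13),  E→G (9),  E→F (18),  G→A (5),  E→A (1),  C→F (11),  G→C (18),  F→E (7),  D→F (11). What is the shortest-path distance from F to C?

34

Paths from F to C:
F→E→A→G→C: 7 + 1 + 12 + 18 = 38
F→E→G→C: 7 + 9 + 18 = 34
Best route has total 34.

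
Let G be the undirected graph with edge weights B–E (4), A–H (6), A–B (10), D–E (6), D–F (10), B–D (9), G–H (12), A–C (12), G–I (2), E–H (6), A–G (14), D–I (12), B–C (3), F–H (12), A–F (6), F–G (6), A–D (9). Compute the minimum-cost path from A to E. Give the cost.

12

Checking several routes:
A → H → E: 6 + 6 = 12
A → F → D → E: 6 + 10 + 6 = 22
A → C → B → E: 12 + 3 + 4 = 19
A → B → E: 10 + 4 = 14
A → D → E: 9 + 6 = 15
The minimum is 12.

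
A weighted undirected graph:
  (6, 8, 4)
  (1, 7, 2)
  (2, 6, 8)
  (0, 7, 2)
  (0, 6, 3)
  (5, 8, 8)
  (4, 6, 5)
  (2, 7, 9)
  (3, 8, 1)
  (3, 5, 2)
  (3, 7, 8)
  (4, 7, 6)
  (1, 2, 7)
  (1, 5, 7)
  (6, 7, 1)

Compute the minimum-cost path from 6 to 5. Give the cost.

7

Checking several routes:
6-7-1-5: 1 + 2 + 7 = 10
6-7-3-5: 1 + 8 + 2 = 11
6-8-5: 4 + 8 = 12
6-8-3-5: 4 + 1 + 2 = 7
Best route has total 7.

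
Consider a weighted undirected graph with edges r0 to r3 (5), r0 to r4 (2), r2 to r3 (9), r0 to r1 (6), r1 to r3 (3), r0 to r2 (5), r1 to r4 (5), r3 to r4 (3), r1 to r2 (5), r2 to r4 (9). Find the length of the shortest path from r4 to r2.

7

A few of the r4→r2 routes:
r4 -> r0 -> r2: 2 + 5 = 7
r4 -> r3 -> r1 -> r2: 3 + 3 + 5 = 11
r4 -> r2: 9
r4 -> r3 -> r2: 3 + 9 = 12
r4 -> r3 -> r0 -> r2: 3 + 5 + 5 = 13
r4 -> r1 -> r2: 5 + 5 = 10
Shortest: 7.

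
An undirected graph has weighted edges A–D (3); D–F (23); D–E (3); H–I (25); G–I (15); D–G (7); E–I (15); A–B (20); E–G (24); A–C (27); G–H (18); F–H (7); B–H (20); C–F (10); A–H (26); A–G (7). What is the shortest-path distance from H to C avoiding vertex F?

Some routes from H to C avoiding F:
H - G - A - C: 18 + 7 + 27 = 52
H - A - C: 26 + 27 = 53
H - B - A - C: 20 + 20 + 27 = 67
H - G - D - A - C: 18 + 7 + 3 + 27 = 55
Best route has total 52.

52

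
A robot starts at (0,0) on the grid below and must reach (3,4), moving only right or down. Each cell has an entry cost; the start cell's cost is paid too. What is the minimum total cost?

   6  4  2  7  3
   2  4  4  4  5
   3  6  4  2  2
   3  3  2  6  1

25

Cheapest: [0,0]→[0,1]→[0,2]→[1,2]→[1,3]→[2,3]→[2,4]→[3,4]
  6 + 4 + 2 + 4 + 4 + 2 + 2 + 1 = 25
(Top row then right column would cost 30.)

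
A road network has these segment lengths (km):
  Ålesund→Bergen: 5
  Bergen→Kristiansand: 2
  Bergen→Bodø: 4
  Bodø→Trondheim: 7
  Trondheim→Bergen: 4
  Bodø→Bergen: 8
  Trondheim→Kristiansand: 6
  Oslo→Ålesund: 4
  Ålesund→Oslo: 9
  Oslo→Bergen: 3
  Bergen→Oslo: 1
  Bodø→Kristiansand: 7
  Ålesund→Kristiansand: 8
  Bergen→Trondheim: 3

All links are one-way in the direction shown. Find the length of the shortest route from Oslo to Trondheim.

6

Candidate routes:
Oslo→Bergen→Bodø→Trondheim: 3 + 4 + 7 = 14
Oslo→Ålesund→Bergen→Trondheim: 4 + 5 + 3 = 12
Oslo→Bergen→Trondheim: 3 + 3 = 6
Oslo→Ålesund→Bergen→Bodø→Trondheim: 4 + 5 + 4 + 7 = 20
The minimum is 6 km.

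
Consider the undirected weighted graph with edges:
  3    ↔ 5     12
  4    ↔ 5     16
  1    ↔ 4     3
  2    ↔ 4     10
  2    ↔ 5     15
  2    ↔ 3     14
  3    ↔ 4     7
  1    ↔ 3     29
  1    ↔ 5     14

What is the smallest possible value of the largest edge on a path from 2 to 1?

10

Comparing a few candidate routes:
2-3-4-1: max(14, 7, 3) = 14
2-4-1: max(10, 3) = 10
2-4-3-5-1: max(10, 7, 12, 14) = 14
2-3-5-1: max(14, 12, 14) = 14
The minimum achievable maximum is 10.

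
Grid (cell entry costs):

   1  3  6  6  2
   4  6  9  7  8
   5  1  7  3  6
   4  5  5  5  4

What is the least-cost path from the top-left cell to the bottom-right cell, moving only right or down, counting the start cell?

30

One optimal route is r0c0→r0c1→r1c1→r2c1→r2c2→r2c3→r3c3→r3c4.
Its cost is 1 + 3 + 6 + 1 + 7 + 3 + 5 + 4 = 30.
(Top row then right column would cost 36.)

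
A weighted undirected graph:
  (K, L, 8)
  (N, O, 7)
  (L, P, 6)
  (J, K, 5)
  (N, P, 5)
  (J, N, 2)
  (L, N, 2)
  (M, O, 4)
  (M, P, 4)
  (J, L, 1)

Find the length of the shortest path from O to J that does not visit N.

Routes from O to J avoiding N:
O → M → P → L → K → J: 4 + 4 + 6 + 8 + 5 = 27
O → M → P → L → J: 4 + 4 + 6 + 1 = 15
Shortest: 15.

15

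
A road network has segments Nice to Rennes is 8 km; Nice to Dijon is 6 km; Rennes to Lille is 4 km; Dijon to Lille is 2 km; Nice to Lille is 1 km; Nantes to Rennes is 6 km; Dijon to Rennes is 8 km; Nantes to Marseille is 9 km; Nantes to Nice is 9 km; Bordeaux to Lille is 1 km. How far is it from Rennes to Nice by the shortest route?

5

Checking several routes:
Rennes - Lille - Nice: 4 + 1 = 5
Rennes - Dijon - Nice: 8 + 6 = 14
Rennes - Lille - Dijon - Nice: 4 + 2 + 6 = 12
Rennes - Nice: 8
Rennes - Dijon - Lille - Nice: 8 + 2 + 1 = 11
Best route has total 5 km.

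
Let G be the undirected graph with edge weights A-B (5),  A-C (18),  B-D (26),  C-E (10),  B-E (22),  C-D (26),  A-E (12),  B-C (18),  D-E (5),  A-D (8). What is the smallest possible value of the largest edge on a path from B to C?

10

Some routes from B to C:
B - A - E - C: max(5, 12, 10) = 12
B - A - C: max(5, 18) = 18
B - E - A - C: max(22, 12, 18) = 22
B - C: max(18) = 18
B - E - C: max(22, 10) = 22
B - A - D - E - C: max(5, 8, 5, 10) = 10
Smallest bottleneck: 10.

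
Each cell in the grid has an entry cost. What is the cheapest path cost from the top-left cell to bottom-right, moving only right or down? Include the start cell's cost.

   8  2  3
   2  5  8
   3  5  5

23

Path [0,0] -> [1,0] -> [2,0] -> [2,1] -> [2,2]: 8 + 2 + 3 + 5 + 5 = 23.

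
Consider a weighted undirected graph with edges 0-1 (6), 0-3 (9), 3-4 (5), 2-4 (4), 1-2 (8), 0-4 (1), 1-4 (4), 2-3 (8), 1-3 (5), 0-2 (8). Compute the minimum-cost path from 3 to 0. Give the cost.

Checking several routes:
3 - 4 - 0: 5 + 1 = 6
3 - 1 - 4 - 0: 5 + 4 + 1 = 10
3 - 0: 9
The minimum is 6.

6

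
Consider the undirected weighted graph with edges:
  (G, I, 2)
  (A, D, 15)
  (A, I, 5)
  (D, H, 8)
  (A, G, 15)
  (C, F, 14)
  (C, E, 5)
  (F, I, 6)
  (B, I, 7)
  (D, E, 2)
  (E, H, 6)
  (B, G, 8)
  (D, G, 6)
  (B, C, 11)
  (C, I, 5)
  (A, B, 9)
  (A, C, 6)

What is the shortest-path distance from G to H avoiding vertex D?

A few of the G→H routes:
G → I → A → C → E → H: 2 + 5 + 6 + 5 + 6 = 24
G → B → C → E → H: 8 + 11 + 5 + 6 = 30
G → I → C → E → H: 2 + 5 + 5 + 6 = 18
Best route has total 18.

18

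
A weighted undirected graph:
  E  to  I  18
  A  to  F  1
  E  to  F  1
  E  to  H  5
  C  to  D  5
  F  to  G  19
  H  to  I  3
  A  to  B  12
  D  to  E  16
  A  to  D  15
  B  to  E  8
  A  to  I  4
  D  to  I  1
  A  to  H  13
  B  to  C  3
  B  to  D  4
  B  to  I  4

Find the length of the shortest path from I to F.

5

Some routes from I to F:
I - A - F: 4 + 1 = 5
I - H - E - F: 3 + 5 + 1 = 9
I - B - E - F: 4 + 8 + 1 = 13
I - D - B - E - F: 1 + 4 + 8 + 1 = 14
Shortest: 5.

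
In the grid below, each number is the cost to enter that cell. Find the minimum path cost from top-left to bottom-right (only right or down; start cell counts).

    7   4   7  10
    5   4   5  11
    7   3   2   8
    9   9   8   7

Cheapest: (0,0) -> (0,1) -> (1,1) -> (2,1) -> (2,2) -> (2,3) -> (3,3)
  7 + 4 + 4 + 3 + 2 + 8 + 7 = 35

35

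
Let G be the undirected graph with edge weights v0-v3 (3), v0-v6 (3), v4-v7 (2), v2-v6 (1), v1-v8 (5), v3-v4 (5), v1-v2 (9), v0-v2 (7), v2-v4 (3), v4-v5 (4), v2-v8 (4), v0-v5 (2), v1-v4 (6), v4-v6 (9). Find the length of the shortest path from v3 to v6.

6

Checking several routes:
v3 -> v0 -> v6: 3 + 3 = 6
v3 -> v0 -> v5 -> v4 -> v2 -> v6: 3 + 2 + 4 + 3 + 1 = 13
v3 -> v4 -> v2 -> v6: 5 + 3 + 1 = 9
v3 -> v0 -> v2 -> v6: 3 + 7 + 1 = 11
The minimum is 6.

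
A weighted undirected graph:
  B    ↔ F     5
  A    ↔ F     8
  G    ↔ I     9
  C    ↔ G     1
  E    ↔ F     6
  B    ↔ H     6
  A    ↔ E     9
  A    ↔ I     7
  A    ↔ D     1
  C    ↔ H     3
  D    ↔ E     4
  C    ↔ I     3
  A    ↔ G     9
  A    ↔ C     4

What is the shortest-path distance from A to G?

Some routes from A to G:
A -> I -> C -> G: 7 + 3 + 1 = 11
A -> C -> G: 4 + 1 = 5
A -> G: 9
The minimum is 5.

5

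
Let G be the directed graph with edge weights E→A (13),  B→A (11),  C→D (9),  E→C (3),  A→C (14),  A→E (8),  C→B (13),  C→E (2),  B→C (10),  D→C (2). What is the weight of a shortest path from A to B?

24

Paths from A to B:
A→E→C→B: 8 + 3 + 13 = 24
A→C→B: 14 + 13 = 27
Best route has total 24.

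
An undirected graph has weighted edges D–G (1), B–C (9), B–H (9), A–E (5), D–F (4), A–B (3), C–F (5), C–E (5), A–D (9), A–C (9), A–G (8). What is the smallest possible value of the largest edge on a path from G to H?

Checking several routes:
G-D-A-B-H: max(1, 9, 3, 9) = 9
G-D-F-C-E-A-B-H: max(1, 4, 5, 5, 5, 3, 9) = 9
G-D-F-C-B-H: max(1, 4, 5, 9, 9) = 9
G-D-F-C-A-B-H: max(1, 4, 5, 9, 3, 9) = 9
The minimum achievable maximum is 9.

9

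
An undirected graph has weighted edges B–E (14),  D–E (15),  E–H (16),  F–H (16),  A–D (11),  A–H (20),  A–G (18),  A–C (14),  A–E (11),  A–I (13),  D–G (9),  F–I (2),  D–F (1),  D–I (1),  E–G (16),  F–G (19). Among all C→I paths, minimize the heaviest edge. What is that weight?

A few of the C→I routes:
C → A → I: max(14, 13) = 14
C → A → D → I: max(14, 11, 1) = 14
C → A → D → F → I: max(14, 11, 1, 2) = 14
Best route has worst link 14.

14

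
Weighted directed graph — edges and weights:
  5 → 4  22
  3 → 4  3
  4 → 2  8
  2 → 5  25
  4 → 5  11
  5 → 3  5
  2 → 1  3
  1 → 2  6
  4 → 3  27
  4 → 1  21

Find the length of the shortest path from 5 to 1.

Checking several routes:
5 - 3 - 4 - 2 - 1: 5 + 3 + 8 + 3 = 19
5 - 3 - 4 - 1: 5 + 3 + 21 = 29
5 - 4 - 2 - 1: 22 + 8 + 3 = 33
Best route has total 19.

19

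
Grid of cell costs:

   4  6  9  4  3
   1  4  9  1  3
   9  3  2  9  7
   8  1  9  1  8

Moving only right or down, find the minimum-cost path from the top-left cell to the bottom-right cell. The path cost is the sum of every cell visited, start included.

Path r0c0→r1c0→r1c1→r2c1→r3c1→r3c2→r3c3→r3c4: 4 + 1 + 4 + 3 + 1 + 9 + 1 + 8 = 31.

31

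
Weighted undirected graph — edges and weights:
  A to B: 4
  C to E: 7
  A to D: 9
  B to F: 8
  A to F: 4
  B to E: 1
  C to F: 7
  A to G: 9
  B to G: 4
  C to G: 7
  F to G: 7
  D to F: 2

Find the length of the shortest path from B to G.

4

A few of the B→G routes:
B -> G: 4
B -> A -> G: 4 + 9 = 13
B -> E -> C -> G: 1 + 7 + 7 = 15
The minimum is 4.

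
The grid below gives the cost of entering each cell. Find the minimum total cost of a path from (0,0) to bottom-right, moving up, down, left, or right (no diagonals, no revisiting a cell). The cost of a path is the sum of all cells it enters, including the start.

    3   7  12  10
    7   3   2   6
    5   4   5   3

23

Best path: (0,0) (0,1) (1,1) (1,2) (2,2) (2,3)
Cost: 3 + 7 + 3 + 2 + 5 + 3 = 23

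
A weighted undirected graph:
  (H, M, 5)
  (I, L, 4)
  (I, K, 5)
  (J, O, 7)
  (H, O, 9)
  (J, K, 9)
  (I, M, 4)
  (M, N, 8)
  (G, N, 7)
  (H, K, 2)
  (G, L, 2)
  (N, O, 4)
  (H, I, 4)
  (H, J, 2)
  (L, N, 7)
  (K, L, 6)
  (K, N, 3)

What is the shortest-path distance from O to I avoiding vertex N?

Some routes from O to I avoiding N:
O -> H -> K -> I: 9 + 2 + 5 = 16
O -> J -> H -> M -> I: 7 + 2 + 5 + 4 = 18
O -> J -> H -> I: 7 + 2 + 4 = 13
O -> J -> H -> K -> I: 7 + 2 + 2 + 5 = 16
O -> H -> I: 9 + 4 = 13
Shortest: 13.

13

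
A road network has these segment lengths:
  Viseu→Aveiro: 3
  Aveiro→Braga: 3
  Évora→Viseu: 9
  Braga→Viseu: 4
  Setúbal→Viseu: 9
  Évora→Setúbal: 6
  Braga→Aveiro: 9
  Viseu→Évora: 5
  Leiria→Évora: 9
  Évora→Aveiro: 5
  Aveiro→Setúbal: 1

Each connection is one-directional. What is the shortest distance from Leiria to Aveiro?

Paths from Leiria to Aveiro:
Leiria-Évora-Setúbal-Viseu-Aveiro: 9 + 6 + 9 + 3 = 27
Leiria-Évora-Viseu-Aveiro: 9 + 9 + 3 = 21
Leiria-Évora-Aveiro: 9 + 5 = 14
Shortest: 14.

14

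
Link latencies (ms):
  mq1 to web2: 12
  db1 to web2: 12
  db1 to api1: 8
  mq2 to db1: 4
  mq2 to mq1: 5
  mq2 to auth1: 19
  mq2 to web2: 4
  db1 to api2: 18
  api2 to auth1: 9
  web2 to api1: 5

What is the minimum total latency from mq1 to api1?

14

Comparing a few candidate routes:
mq1 - mq2 - db1 - api1: 5 + 4 + 8 = 17
mq1 - mq2 - web2 - api1: 5 + 4 + 5 = 14
mq1 - mq2 - db1 - web2 - api1: 5 + 4 + 12 + 5 = 26
mq1 - web2 - api1: 12 + 5 = 17
Shortest: 14 ms.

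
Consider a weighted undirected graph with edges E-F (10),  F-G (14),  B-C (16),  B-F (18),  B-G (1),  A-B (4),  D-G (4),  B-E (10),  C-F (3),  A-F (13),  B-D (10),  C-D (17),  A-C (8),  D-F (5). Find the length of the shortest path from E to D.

Comparing a few candidate routes:
E -> B -> D: 10 + 10 = 20
E -> B -> G -> D: 10 + 1 + 4 = 15
E -> F -> D: 10 + 5 = 15
Best route has total 15.

15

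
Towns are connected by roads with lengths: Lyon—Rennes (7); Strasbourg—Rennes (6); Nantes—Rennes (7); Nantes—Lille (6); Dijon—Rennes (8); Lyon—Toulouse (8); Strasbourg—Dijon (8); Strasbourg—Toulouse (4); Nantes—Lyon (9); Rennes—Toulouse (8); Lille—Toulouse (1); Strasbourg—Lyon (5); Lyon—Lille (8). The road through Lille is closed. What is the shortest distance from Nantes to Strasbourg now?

13

Checking several routes:
Nantes-Rennes-Strasbourg: 7 + 6 = 13
Nantes-Lyon-Strasbourg: 9 + 5 = 14
Nantes-Lyon-Toulouse-Strasbourg: 9 + 8 + 4 = 21
Nantes-Rennes-Toulouse-Strasbourg: 7 + 8 + 4 = 19
Nantes-Rennes-Lyon-Strasbourg: 7 + 7 + 5 = 19
Shortest: 13.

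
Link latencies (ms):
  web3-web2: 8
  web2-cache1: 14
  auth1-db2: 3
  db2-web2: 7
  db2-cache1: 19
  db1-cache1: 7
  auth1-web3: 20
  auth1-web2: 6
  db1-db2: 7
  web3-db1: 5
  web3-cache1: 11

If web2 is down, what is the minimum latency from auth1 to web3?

A few of the auth1→web3 routes:
auth1 -> db2 -> db1 -> web3: 3 + 7 + 5 = 15
auth1 -> web3: 20
auth1 -> db2 -> db1 -> cache1 -> web3: 3 + 7 + 7 + 11 = 28
Best route has total 15 ms.

15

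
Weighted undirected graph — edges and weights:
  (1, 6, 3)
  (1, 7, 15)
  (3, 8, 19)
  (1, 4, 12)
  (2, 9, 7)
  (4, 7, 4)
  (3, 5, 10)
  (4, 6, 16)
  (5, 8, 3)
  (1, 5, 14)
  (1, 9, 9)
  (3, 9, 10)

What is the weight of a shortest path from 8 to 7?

32

Comparing a few candidate routes:
8 - 3 - 9 - 1 - 7: 19 + 10 + 9 + 15 = 53
8 - 5 - 1 - 7: 3 + 14 + 15 = 32
8 - 5 - 1 - 4 - 7: 3 + 14 + 12 + 4 = 33
8 - 5 - 3 - 9 - 1 - 4 - 7: 3 + 10 + 10 + 9 + 12 + 4 = 48
8 - 5 - 3 - 9 - 1 - 7: 3 + 10 + 10 + 9 + 15 = 47
8 - 5 - 1 - 6 - 4 - 7: 3 + 14 + 3 + 16 + 4 = 40
Shortest: 32.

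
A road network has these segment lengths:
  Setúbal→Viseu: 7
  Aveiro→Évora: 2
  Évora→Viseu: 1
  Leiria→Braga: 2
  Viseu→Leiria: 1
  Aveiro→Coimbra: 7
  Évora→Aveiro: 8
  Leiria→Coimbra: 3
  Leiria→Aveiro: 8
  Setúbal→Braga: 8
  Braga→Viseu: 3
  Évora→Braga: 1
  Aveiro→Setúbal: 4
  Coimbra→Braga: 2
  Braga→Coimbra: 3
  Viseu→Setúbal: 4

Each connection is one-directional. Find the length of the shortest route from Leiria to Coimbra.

Some routes from Leiria to Coimbra:
Leiria - Aveiro - Évora - Braga - Coimbra: 8 + 2 + 1 + 3 = 14
Leiria - Coimbra: 3
Leiria - Aveiro - Coimbra: 8 + 7 = 15
Leiria - Braga - Coimbra: 2 + 3 = 5
Best route has total 3.

3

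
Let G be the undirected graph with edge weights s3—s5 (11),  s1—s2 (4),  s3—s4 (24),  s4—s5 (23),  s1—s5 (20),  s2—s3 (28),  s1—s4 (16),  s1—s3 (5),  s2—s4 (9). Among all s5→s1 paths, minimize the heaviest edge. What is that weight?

Checking several routes:
s5 - s3 - s1: max(11, 5) = 11
s5 - s4 - s1: max(23, 16) = 23
s5 - s1: max(20) = 20
s5 - s4 - s2 - s1: max(23, 9, 4) = 23
s5 - s3 - s4 - s1: max(11, 24, 16) = 24
s5 - s3 - s4 - s2 - s1: max(11, 24, 9, 4) = 24
Best route has worst link 11.

11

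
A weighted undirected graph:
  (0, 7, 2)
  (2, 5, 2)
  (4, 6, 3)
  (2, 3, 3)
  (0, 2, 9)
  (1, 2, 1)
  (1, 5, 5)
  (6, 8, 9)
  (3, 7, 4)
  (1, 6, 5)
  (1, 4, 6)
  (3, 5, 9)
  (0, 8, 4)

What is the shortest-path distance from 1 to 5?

3

Some routes from 1 to 5:
1-2-0-7-3-5: 1 + 9 + 2 + 4 + 9 = 25
1-5: 5
1-2-5: 1 + 2 = 3
1-2-3-5: 1 + 3 + 9 = 13
Best route has total 3.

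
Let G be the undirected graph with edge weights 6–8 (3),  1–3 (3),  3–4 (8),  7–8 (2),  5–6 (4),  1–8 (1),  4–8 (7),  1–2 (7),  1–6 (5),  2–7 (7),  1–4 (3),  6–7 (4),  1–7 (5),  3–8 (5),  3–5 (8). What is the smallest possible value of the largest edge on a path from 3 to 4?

3

A few of the 3→4 routes:
3-1-4: max(3, 3) = 3
3-8-6-1-4: max(5, 3, 5, 3) = 5
3-8-1-4: max(5, 1, 3) = 5
3-8-6-7-1-4: max(5, 3, 4, 5, 3) = 5
3-8-7-6-1-4: max(5, 2, 4, 5, 3) = 5
3-8-7-1-4: max(5, 2, 5, 3) = 5
Best route has worst link 3.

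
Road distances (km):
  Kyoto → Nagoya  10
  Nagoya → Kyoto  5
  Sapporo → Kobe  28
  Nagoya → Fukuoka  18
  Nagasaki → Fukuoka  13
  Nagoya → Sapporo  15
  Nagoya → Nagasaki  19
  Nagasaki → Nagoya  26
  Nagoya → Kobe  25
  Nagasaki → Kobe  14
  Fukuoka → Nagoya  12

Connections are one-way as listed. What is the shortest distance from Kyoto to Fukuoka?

Candidate routes:
Kyoto-Nagoya-Fukuoka: 10 + 18 = 28
Kyoto-Nagoya-Nagasaki-Fukuoka: 10 + 19 + 13 = 42
The minimum is 28 km.

28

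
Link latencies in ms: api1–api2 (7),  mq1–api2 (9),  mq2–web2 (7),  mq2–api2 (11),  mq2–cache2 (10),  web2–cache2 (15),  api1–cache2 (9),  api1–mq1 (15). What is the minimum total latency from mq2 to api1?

Comparing a few candidate routes:
mq2 -> api2 -> api1: 11 + 7 = 18
mq2 -> web2 -> cache2 -> api1: 7 + 15 + 9 = 31
mq2 -> cache2 -> api1: 10 + 9 = 19
Shortest: 18 ms.

18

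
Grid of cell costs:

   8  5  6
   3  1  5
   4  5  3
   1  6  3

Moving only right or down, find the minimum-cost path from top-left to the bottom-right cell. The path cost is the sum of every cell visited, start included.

23

Best path: r0c0 → r1c0 → r1c1 → r1c2 → r2c2 → r3c2
Cost: 8 + 3 + 1 + 5 + 3 + 3 = 23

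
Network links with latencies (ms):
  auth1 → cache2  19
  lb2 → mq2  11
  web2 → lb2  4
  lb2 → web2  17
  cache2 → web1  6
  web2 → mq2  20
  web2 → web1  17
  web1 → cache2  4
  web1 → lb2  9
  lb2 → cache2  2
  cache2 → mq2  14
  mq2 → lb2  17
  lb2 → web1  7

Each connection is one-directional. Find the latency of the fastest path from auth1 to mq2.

33

Candidate routes:
auth1-cache2-web1-lb2-web2-mq2: 19 + 6 + 9 + 17 + 20 = 71
auth1-cache2-mq2: 19 + 14 = 33
auth1-cache2-web1-lb2-mq2: 19 + 6 + 9 + 11 = 45
The minimum is 33 ms.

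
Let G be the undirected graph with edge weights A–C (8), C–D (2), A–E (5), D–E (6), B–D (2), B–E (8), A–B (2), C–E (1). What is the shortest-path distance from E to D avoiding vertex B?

3

Paths from E to D avoiding B:
E → D: 6
E → A → C → D: 5 + 8 + 2 = 15
E → C → D: 1 + 2 = 3
The minimum is 3.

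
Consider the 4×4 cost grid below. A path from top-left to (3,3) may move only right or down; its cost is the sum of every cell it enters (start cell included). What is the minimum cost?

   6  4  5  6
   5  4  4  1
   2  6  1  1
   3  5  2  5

Take r0c0→r0c1→r1c1→r1c2→r1c3→r2c3→r3c3 for a total of 6 + 4 + 4 + 4 + 1 + 1 + 5 = 25.
(Top row then right column would cost 28.)

25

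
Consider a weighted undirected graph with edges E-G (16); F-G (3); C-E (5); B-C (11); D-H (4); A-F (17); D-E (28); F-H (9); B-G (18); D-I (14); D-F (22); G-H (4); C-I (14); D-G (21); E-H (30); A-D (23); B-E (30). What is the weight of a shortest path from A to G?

Some routes from A to G:
A-F-H-G: 17 + 9 + 4 = 30
A-F-G: 17 + 3 = 20
A-D-H-G: 23 + 4 + 4 = 31
Shortest: 20.

20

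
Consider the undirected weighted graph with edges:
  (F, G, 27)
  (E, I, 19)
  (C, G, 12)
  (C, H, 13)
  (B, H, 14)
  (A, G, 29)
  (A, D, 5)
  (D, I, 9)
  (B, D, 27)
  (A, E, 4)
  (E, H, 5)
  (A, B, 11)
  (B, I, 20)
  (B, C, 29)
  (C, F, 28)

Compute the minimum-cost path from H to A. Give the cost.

9

Comparing a few candidate routes:
H-B-A: 14 + 11 = 25
H-E-A: 5 + 4 = 9
H-E-I-D-A: 5 + 19 + 9 + 5 = 38
H-B-D-A: 14 + 27 + 5 = 46
Shortest: 9.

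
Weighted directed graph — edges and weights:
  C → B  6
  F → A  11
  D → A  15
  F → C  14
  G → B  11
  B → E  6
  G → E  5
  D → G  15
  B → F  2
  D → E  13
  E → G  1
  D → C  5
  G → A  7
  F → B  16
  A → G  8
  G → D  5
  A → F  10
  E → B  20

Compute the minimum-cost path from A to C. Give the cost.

Checking several routes:
A-G-E-B-F-C: 8 + 5 + 20 + 2 + 14 = 49
A-F-B-E-G-D-C: 10 + 16 + 6 + 1 + 5 + 5 = 43
A-F-C: 10 + 14 = 24
A-G-B-F-C: 8 + 11 + 2 + 14 = 35
A-G-D-C: 8 + 5 + 5 = 18
Best route has total 18.

18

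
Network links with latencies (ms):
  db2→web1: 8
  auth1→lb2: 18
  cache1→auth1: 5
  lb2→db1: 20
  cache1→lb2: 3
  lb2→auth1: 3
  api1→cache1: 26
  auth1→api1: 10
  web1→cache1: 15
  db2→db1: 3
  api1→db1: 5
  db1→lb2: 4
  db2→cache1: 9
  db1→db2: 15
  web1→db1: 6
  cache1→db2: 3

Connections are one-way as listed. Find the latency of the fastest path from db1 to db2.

Candidate routes:
db1 → lb2 → auth1 → api1 → cache1 → db2: 4 + 3 + 10 + 26 + 3 = 46
db1 → db2: 15
The minimum is 15 ms.

15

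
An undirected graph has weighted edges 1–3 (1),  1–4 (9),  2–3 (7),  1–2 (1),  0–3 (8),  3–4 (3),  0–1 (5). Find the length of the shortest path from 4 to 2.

A few of the 4→2 routes:
4 - 3 - 0 - 1 - 2: 3 + 8 + 5 + 1 = 17
4 - 3 - 2: 3 + 7 = 10
4 - 3 - 1 - 2: 3 + 1 + 1 = 5
4 - 1 - 2: 9 + 1 = 10
4 - 1 - 3 - 2: 9 + 1 + 7 = 17
The minimum is 5.

5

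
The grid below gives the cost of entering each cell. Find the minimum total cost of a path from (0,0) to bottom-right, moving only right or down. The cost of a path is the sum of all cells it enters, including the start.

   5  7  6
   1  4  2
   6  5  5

17

Best path: [0,0] → [1,0] → [1,1] → [1,2] → [2,2]
Cost: 5 + 1 + 4 + 2 + 5 = 17
For comparison, the top-then-right route costs 25.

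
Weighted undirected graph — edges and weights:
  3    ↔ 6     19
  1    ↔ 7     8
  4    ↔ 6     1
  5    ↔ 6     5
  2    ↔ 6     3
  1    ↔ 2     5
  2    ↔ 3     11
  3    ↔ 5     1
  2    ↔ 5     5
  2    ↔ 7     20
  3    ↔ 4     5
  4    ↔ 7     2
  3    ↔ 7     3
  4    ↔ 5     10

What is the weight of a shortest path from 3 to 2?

6

Checking several routes:
3 → 5 → 2: 1 + 5 = 6
3 → 4 → 6 → 2: 5 + 1 + 3 = 9
3 → 5 → 6 → 2: 1 + 5 + 3 = 9
3 → 5 → 4 → 6 → 2: 1 + 10 + 1 + 3 = 15
3 → 2: 11
3 → 7 → 4 → 6 → 2: 3 + 2 + 1 + 3 = 9
Shortest: 6.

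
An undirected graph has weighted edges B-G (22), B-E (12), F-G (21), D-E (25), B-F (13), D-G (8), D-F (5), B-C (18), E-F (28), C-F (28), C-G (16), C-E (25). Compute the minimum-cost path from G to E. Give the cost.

33

A few of the G→E routes:
G - D - E: 8 + 25 = 33
G - B - E: 22 + 12 = 34
G - D - F - B - E: 8 + 5 + 13 + 12 = 38
G - D - F - E: 8 + 5 + 28 = 41
G - F - B - E: 21 + 13 + 12 = 46
G - C - E: 16 + 25 = 41
The minimum is 33.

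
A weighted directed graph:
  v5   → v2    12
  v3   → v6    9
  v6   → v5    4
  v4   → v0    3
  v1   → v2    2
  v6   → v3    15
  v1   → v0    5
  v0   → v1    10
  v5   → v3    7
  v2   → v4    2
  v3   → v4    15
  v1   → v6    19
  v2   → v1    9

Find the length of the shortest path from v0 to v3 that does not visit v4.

Candidate routes:
v0→v1→v6→v3: 10 + 19 + 15 = 44
v0→v1→v6→v5→v3: 10 + 19 + 4 + 7 = 40
The minimum is 40.

40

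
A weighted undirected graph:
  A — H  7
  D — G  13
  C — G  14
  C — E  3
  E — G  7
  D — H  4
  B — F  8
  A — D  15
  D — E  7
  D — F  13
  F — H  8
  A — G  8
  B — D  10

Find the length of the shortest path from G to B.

A few of the G→B routes:
G → A → D → B: 8 + 15 + 10 = 33
G → A → H → D → B: 8 + 7 + 4 + 10 = 29
G → D → B: 13 + 10 = 23
G → A → H → F → B: 8 + 7 + 8 + 8 = 31
G → D → H → F → B: 13 + 4 + 8 + 8 = 33
G → E → D → B: 7 + 7 + 10 = 24
Shortest: 23.

23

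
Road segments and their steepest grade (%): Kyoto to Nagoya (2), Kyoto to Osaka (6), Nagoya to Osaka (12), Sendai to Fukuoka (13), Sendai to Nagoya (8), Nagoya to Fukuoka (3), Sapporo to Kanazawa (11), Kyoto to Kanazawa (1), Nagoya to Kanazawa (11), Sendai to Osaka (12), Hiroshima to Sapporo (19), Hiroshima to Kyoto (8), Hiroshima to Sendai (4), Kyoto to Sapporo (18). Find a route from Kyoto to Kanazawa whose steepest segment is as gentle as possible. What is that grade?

1

A few of the Kyoto→Kanazawa routes:
Kyoto→Hiroshima→Sendai→Nagoya→Kanazawa: max(8, 4, 8, 11) = 11
Kyoto→Nagoya→Kanazawa: max(2, 11) = 11
Kyoto→Kanazawa: max(1) = 1
Best route has worst link 1%.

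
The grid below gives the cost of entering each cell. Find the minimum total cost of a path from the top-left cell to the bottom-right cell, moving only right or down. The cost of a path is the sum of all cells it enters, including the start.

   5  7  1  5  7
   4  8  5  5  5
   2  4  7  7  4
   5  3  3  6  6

33

Best path: r0c0 r1c0 r2c0 r2c1 r3c1 r3c2 r3c3 r3c4
Cost: 5 + 4 + 2 + 4 + 3 + 3 + 6 + 6 = 33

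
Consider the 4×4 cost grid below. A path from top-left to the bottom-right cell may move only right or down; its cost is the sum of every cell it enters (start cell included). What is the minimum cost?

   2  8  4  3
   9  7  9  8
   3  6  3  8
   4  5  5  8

36

Best path: (0,0) → (1,0) → (2,0) → (2,1) → (2,2) → (3,2) → (3,3)
Cost: 2 + 9 + 3 + 6 + 3 + 5 + 8 = 36
For comparison, the top-then-right route costs 41.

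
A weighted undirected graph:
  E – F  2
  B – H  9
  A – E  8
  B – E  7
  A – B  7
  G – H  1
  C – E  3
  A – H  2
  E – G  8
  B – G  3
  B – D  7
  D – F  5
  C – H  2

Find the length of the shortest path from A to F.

A few of the A→F routes:
A - H - G - E - F: 2 + 1 + 8 + 2 = 13
A - H - G - B - E - F: 2 + 1 + 3 + 7 + 2 = 15
A - H - C - E - F: 2 + 2 + 3 + 2 = 9
A - B - G - H - C - E - F: 7 + 3 + 1 + 2 + 3 + 2 = 18
A - B - E - F: 7 + 7 + 2 = 16
A - E - F: 8 + 2 = 10
Best route has total 9.

9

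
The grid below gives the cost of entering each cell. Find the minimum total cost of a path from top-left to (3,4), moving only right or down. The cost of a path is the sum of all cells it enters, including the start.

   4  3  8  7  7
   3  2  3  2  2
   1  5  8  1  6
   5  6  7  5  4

24

Path (0,0) → (0,1) → (1,1) → (1,2) → (1,3) → (2,3) → (3,3) → (3,4): 4 + 3 + 2 + 3 + 2 + 1 + 5 + 4 = 24.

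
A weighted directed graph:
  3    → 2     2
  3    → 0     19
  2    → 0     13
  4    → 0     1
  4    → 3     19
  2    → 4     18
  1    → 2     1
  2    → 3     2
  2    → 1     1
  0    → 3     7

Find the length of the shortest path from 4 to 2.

10

Candidate routes:
4→3→2: 19 + 2 = 21
4→0→3→2: 1 + 7 + 2 = 10
The minimum is 10.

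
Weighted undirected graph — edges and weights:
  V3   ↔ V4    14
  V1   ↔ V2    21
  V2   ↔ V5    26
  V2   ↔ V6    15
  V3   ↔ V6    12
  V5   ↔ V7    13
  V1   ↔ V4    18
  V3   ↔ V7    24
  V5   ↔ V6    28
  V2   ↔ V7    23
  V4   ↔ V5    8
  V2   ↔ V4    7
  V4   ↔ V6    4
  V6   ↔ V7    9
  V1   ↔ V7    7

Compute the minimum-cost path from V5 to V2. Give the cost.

15

Checking several routes:
V5 - V7 - V6 - V4 - V2: 13 + 9 + 4 + 7 = 33
V5 - V7 - V2: 13 + 23 = 36
V5 - V4 - V6 - V2: 8 + 4 + 15 = 27
V5 - V2: 26
V5 - V4 - V2: 8 + 7 = 15
The minimum is 15.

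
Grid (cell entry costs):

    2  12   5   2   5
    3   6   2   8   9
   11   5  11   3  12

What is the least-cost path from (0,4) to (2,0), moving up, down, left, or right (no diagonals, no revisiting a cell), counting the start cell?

34

One optimal route is r0c4 → r0c3 → r0c2 → r1c2 → r1c1 → r1c0 → r2c0.
Its cost is 5 + 2 + 5 + 2 + 6 + 3 + 11 = 34.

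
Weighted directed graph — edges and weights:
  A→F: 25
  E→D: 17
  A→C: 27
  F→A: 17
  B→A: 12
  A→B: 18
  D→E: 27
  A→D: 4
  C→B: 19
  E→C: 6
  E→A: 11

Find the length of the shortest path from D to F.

Routes from D to F:
D-E-C-B-A-F: 27 + 6 + 19 + 12 + 25 = 89
D-E-A-F: 27 + 11 + 25 = 63
Best route has total 63.

63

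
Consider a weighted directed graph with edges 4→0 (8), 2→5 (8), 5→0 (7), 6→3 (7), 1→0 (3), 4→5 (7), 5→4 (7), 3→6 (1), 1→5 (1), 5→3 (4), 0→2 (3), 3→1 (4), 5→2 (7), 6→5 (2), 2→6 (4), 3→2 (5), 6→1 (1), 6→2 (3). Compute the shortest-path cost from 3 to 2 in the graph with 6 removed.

5

Paths from 3 to 2 avoiding 6:
3-1-5-2: 4 + 1 + 7 = 12
3-1-5-0-2: 4 + 1 + 7 + 3 = 15
3-1-0-2: 4 + 3 + 3 = 10
3-1-5-4-0-2: 4 + 1 + 7 + 8 + 3 = 23
3-2: 5
The minimum is 5.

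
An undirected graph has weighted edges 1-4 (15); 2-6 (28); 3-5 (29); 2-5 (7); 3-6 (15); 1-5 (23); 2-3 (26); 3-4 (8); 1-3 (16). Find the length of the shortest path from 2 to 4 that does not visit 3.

45

Routes from 2 to 4 avoiding 3:
2-5-1-4: 7 + 23 + 15 = 45
The minimum is 45.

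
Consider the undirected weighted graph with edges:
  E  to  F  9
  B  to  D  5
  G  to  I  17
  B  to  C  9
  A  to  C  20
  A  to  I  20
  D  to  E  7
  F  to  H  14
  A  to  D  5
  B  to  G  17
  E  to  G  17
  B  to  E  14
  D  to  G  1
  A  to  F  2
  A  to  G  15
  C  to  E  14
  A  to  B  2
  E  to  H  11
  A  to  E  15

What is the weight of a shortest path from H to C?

Comparing a few candidate routes:
H→E→D→B→C: 11 + 7 + 5 + 9 = 32
H→F→A→B→C: 14 + 2 + 2 + 9 = 27
H→E→C: 11 + 14 = 25
H→E→F→A→B→C: 11 + 9 + 2 + 2 + 9 = 33
Shortest: 25.

25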